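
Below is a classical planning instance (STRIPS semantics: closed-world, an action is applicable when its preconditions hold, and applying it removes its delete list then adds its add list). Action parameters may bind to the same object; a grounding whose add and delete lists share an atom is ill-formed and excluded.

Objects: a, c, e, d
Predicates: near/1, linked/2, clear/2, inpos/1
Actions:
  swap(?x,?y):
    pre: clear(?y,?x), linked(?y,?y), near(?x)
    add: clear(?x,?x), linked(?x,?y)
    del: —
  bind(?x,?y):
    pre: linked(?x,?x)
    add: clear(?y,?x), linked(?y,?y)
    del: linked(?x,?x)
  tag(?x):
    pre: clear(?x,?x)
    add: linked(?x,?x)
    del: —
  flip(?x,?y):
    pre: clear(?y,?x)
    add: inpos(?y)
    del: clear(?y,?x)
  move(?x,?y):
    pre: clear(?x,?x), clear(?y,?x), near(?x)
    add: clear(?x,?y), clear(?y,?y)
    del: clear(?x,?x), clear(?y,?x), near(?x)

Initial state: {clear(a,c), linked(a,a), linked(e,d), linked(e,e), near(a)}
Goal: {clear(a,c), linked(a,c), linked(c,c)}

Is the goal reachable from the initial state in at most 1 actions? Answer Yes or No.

No

1. bind(a,c)  →  {clear(a,c), clear(c,a), linked(c,c), linked(e,d), linked(e,e), near(a)}
2. swap(a,c)  →  {clear(a,a), clear(a,c), clear(c,a), linked(a,c), linked(c,c), linked(e,d), linked(e,e), near(a)}
optimal plan length = 2; 2 > 1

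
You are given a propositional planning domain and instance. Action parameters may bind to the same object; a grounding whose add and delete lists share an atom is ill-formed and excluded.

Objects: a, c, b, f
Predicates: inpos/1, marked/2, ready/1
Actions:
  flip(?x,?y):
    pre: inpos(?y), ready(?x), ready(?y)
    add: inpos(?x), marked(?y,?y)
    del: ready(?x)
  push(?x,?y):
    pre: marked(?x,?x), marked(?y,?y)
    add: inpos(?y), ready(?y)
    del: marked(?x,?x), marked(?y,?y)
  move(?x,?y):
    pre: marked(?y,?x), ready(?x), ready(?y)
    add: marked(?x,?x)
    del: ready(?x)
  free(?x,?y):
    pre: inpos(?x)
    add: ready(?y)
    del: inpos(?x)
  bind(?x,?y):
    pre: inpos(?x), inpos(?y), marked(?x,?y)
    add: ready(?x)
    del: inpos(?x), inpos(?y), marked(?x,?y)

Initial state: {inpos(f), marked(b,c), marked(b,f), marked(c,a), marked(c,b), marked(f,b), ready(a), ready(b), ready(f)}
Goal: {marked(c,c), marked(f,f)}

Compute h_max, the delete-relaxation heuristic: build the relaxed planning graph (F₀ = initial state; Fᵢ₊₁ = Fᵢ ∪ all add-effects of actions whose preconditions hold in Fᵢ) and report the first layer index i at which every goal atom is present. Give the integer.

2

F0 = init (9 atoms)
F1 = F0 ∪ {inpos(a), inpos(b), marked(b,b), marked(f,f), ready(c)}  (14 atoms)
F2 = F1 ∪ {inpos(c), marked(a,a), marked(c,c)}  (17 atoms)
goal ⊆ F2  ⇒  h_max = 2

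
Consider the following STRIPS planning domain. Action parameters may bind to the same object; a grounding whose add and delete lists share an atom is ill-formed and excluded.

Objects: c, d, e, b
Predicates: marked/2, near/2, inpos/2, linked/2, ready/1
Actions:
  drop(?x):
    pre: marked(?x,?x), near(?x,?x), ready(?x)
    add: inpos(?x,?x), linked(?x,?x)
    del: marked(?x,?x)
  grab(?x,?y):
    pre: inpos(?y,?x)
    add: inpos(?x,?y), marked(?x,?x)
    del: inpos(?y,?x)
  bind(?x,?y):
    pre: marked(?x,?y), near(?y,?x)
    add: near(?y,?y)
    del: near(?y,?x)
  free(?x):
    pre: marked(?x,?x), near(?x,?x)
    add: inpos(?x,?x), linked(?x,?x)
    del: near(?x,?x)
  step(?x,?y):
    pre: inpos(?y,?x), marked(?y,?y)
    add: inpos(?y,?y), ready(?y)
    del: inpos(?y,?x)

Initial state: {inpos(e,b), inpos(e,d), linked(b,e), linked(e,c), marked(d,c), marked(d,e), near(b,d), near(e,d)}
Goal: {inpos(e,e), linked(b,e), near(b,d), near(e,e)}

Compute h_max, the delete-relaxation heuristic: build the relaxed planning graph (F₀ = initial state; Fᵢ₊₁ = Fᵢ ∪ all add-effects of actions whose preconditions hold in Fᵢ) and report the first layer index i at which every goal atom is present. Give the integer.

F0 = init (8 atoms)
F1 = F0 ∪ {inpos(b,e), inpos(d,e), marked(b,b), marked(d,d), near(e,e)}  (13 atoms)
F2 = F1 ∪ {inpos(b,b), inpos(d,d), marked(e,e), ready(b), ready(d)}  (18 atoms)
F3 = F2 ∪ {inpos(e,e), linked(e,e), ready(e)}  (21 atoms)
goal ⊆ F3  ⇒  h_max = 3

3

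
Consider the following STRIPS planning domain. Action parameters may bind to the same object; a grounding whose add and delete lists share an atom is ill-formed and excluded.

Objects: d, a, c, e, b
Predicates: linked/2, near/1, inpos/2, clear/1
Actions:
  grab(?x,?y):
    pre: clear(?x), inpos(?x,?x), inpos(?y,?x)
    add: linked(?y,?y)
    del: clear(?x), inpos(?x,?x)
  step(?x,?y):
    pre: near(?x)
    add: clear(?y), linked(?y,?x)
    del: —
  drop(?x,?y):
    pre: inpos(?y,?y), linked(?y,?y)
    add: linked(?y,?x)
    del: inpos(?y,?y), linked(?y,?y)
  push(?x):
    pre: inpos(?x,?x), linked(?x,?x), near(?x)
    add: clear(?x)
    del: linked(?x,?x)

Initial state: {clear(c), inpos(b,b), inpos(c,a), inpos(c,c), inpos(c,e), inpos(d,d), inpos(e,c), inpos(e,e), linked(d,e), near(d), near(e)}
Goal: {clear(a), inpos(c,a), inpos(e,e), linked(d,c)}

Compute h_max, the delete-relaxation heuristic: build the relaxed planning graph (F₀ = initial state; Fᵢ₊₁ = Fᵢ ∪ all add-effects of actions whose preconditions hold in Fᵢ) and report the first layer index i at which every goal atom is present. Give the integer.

F0 = init (11 atoms)
F1 = F0 ∪ {clear(a), clear(b), clear(d), clear(e), linked(a,d), linked(a,e), linked(b,d), linked(b,e), linked(c,c), linked(c,d), linked(c,e), linked(d,d), linked(e,d), linked(e,e)}  (25 atoms)
F2 = F1 ∪ {linked(b,b), linked(c,a), linked(c,b), linked(d,a), linked(d,b), linked(d,c), linked(e,a), linked(e,b), linked(e,c)}  (34 atoms)
goal ⊆ F2  ⇒  h_max = 2

2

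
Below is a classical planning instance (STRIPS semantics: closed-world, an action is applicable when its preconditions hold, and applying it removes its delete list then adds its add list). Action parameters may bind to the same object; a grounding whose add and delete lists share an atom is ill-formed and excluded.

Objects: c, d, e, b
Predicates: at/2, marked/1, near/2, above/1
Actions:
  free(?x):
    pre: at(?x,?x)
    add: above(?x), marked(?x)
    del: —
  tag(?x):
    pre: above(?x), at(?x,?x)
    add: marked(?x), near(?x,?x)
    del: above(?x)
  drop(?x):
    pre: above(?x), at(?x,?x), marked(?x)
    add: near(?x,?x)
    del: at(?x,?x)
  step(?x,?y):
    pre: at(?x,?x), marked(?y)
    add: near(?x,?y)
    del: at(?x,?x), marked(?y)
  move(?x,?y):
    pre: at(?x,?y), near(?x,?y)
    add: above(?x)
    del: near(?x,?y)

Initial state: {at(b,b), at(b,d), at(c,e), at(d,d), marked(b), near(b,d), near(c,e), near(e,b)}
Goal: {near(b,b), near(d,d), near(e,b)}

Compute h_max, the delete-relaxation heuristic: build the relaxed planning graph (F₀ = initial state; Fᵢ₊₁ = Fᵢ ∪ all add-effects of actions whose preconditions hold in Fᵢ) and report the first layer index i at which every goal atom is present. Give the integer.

2

F0 = init (8 atoms)
F1 = F0 ∪ {above(b), above(c), above(d), marked(d), near(b,b), near(d,b)}  (14 atoms)
F2 = F1 ∪ {near(d,d)}  (15 atoms)
goal ⊆ F2  ⇒  h_max = 2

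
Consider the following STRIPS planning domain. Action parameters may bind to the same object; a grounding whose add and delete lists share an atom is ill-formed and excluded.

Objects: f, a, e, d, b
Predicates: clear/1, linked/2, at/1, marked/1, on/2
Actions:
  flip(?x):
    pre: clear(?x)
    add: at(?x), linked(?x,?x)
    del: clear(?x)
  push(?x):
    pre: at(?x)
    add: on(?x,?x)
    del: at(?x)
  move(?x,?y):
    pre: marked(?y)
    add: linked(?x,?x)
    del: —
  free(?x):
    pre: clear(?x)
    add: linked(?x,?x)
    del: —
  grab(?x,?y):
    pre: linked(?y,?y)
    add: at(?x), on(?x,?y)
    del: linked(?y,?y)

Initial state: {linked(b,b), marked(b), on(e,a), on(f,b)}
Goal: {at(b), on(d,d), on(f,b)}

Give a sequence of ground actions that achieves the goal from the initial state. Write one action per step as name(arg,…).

move(d,b); grab(d,d); grab(b,b)

1. move(d,b)  →  {linked(b,b), linked(d,d), marked(b), on(e,a), on(f,b)}
2. grab(d,d)  →  {at(d), linked(b,b), marked(b), on(d,d), on(e,a), on(f,b)}
3. grab(b,b)  →  {at(b), at(d), marked(b), on(b,b), on(d,d), on(e,a), on(f,b)}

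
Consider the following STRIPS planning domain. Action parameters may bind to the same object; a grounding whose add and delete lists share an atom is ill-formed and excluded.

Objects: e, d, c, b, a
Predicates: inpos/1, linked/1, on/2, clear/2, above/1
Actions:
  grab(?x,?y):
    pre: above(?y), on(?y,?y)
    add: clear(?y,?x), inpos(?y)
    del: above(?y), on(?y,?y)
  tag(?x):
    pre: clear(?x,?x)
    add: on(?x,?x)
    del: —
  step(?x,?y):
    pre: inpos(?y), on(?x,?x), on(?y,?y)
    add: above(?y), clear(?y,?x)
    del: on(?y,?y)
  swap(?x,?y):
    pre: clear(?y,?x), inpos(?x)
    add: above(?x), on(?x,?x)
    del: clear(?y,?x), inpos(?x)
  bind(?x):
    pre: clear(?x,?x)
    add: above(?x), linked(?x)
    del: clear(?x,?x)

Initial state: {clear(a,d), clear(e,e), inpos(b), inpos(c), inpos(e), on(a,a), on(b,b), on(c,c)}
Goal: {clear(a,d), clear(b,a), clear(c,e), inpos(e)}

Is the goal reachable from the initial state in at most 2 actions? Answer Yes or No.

No

1. tag(e)  →  {clear(a,d), clear(e,e), inpos(b), inpos(c), inpos(e), on(a,a), on(b,b), on(c,c), on(e,e)}
2. step(e,c)  →  {above(c), clear(a,d), clear(c,e), clear(e,e), inpos(b), inpos(c), inpos(e), on(a,a), on(b,b), on(e,e)}
3. step(a,b)  →  {above(b), above(c), clear(a,d), clear(b,a), clear(c,e), clear(e,e), inpos(b), inpos(c), inpos(e), on(a,a), on(e,e)}
optimal plan length = 3; 3 > 2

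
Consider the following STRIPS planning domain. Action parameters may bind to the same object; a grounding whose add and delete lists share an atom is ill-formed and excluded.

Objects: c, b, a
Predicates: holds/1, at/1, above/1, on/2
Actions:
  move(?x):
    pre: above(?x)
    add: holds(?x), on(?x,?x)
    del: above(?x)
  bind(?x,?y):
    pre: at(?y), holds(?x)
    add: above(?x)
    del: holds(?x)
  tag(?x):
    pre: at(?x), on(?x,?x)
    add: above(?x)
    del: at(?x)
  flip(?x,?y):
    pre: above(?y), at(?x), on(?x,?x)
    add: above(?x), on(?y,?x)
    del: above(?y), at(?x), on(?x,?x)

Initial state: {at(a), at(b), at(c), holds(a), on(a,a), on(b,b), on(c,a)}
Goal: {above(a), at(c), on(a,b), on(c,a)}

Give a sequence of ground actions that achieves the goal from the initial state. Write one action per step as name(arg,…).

1. bind(a,c)  →  {above(a), at(a), at(b), at(c), on(a,a), on(b,b), on(c,a)}
2. flip(b,a)  →  {above(b), at(a), at(c), on(a,a), on(a,b), on(c,a)}
3. tag(a)  →  {above(a), above(b), at(c), on(a,a), on(a,b), on(c,a)}

bind(a,c); flip(b,a); tag(a)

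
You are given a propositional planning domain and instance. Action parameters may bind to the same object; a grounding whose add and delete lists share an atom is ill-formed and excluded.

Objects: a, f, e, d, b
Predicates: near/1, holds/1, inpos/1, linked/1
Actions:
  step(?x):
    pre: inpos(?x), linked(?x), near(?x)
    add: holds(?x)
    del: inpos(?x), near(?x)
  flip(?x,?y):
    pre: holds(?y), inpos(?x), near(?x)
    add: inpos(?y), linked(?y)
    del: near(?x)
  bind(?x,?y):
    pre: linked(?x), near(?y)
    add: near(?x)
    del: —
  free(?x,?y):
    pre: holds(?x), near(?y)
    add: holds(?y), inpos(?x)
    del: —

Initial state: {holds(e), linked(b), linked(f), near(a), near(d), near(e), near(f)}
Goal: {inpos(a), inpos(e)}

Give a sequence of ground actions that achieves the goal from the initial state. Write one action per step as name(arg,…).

free(e,a); flip(e,a)

1. free(e,a)  →  {holds(a), holds(e), inpos(e), linked(b), linked(f), near(a), near(d), near(e), near(f)}
2. flip(e,a)  →  {holds(a), holds(e), inpos(a), inpos(e), linked(a), linked(b), linked(f), near(a), near(d), near(f)}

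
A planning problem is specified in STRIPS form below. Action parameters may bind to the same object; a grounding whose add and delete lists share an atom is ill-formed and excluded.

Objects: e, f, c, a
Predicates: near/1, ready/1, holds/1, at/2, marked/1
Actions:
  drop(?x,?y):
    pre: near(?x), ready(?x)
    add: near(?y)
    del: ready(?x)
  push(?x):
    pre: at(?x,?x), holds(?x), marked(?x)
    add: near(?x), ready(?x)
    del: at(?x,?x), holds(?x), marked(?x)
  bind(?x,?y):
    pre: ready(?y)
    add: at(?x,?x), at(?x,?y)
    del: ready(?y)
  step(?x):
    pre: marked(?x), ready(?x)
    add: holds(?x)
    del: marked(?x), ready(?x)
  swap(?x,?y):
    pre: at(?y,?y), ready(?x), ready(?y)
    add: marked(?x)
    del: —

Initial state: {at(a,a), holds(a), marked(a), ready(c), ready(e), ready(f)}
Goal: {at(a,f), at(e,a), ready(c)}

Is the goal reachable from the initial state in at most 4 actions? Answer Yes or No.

Yes

1. push(a)  →  {near(a), ready(a), ready(c), ready(e), ready(f)}
2. bind(e,a)  →  {at(e,a), at(e,e), near(a), ready(c), ready(e), ready(f)}
3. bind(a,f)  →  {at(a,a), at(a,f), at(e,a), at(e,e), near(a), ready(c), ready(e)}
optimal plan length = 3; 3 ≤ 4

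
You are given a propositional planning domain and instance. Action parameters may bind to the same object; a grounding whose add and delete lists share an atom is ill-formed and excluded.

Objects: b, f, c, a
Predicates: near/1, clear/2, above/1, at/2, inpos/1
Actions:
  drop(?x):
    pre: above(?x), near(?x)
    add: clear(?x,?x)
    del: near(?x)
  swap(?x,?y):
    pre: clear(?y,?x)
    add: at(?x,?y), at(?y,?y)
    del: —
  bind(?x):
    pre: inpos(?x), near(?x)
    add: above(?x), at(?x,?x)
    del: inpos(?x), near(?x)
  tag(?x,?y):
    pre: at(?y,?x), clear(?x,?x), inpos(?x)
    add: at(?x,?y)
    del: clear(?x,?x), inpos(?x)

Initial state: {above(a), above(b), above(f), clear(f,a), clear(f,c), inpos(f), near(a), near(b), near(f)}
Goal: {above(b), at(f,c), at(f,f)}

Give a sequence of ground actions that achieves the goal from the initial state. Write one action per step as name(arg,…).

1. drop(f)  →  {above(a), above(b), above(f), clear(f,a), clear(f,c), clear(f,f), inpos(f), near(a), near(b)}
2. swap(c,f)  →  {above(a), above(b), above(f), at(c,f), at(f,f), clear(f,a), clear(f,c), clear(f,f), inpos(f), near(a), near(b)}
3. tag(f,c)  →  {above(a), above(b), above(f), at(c,f), at(f,c), at(f,f), clear(f,a), clear(f,c), near(a), near(b)}

drop(f); swap(c,f); tag(f,c)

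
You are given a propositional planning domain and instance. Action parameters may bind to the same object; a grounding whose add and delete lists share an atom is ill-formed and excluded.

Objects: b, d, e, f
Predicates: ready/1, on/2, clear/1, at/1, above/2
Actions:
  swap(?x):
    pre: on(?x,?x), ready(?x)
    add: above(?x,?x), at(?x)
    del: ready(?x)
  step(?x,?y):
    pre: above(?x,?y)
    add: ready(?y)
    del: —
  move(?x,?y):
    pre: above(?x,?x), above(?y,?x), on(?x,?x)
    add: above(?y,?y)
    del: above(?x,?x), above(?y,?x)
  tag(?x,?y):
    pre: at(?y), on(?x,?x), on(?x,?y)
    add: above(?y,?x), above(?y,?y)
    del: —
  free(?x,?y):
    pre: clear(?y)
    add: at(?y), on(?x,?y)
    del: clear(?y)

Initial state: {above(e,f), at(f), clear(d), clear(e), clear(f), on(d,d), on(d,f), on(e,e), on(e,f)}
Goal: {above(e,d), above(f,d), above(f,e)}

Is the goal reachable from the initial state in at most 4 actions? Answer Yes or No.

Yes

1. tag(d,f)  →  {above(e,f), above(f,d), above(f,f), at(f), clear(d), clear(e), clear(f), on(d,d), on(d,f), on(e,e), on(e,f)}
2. tag(e,f)  →  {above(e,f), above(f,d), above(f,e), above(f,f), at(f), clear(d), clear(e), clear(f), on(d,d), on(d,f), on(e,e), on(e,f)}
3. free(d,e)  →  {above(e,f), above(f,d), above(f,e), above(f,f), at(e), at(f), clear(d), clear(f), on(d,d), on(d,e), on(d,f), on(e,e), on(e,f)}
4. tag(d,e)  →  {above(e,d), above(e,e), above(e,f), above(f,d), above(f,e), above(f,f), at(e), at(f), clear(d), clear(f), on(d,d), on(d,e), on(d,f), on(e,e), on(e,f)}
optimal plan length = 4; 4 ≤ 4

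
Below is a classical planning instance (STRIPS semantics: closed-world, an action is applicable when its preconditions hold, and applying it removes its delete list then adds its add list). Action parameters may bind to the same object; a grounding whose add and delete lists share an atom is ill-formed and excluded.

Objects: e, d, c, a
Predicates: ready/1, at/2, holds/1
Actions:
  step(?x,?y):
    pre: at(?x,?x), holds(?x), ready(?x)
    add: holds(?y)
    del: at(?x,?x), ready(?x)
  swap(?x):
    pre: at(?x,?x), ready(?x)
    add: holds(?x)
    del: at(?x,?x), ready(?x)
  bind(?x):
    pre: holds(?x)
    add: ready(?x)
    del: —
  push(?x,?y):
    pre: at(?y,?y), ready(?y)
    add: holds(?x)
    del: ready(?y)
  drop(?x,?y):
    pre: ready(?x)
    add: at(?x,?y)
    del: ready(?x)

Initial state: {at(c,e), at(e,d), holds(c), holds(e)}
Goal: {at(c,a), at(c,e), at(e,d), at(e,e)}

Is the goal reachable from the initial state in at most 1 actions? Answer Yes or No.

1. bind(e)  →  {at(c,e), at(e,d), holds(c), holds(e), ready(e)}
2. bind(c)  →  {at(c,e), at(e,d), holds(c), holds(e), ready(c), ready(e)}
3. drop(e,e)  →  {at(c,e), at(e,d), at(e,e), holds(c), holds(e), ready(c)}
4. drop(c,a)  →  {at(c,a), at(c,e), at(e,d), at(e,e), holds(c), holds(e)}
optimal plan length = 4; 4 > 1

No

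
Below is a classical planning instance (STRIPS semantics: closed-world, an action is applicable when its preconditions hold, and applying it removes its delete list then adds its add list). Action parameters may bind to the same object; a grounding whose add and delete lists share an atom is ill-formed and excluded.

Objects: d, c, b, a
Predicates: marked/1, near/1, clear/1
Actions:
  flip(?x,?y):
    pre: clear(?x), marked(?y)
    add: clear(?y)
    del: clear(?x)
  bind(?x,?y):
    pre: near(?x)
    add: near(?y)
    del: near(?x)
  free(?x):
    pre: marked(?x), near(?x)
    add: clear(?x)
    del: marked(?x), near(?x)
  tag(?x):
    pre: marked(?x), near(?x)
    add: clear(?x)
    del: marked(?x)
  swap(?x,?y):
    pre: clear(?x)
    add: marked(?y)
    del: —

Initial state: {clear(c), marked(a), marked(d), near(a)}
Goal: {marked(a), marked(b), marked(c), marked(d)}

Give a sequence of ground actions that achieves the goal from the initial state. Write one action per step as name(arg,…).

1. swap(c,c)  →  {clear(c), marked(a), marked(c), marked(d), near(a)}
2. swap(c,b)  →  {clear(c), marked(a), marked(b), marked(c), marked(d), near(a)}

swap(c,c); swap(c,b)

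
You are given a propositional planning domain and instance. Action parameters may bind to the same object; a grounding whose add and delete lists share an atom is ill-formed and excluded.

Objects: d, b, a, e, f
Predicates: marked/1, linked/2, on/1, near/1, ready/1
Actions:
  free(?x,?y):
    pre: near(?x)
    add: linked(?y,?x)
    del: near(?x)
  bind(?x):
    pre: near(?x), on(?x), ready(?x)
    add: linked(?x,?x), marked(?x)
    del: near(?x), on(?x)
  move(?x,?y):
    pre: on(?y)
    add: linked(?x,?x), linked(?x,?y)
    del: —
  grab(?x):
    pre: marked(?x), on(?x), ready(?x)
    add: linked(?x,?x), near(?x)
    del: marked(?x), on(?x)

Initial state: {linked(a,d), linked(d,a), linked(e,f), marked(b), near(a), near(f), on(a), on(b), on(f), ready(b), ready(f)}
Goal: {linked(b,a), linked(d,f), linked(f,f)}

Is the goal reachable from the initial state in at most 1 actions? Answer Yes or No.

1. free(a,b)  →  {linked(a,d), linked(b,a), linked(d,a), linked(e,f), marked(b), near(f), on(a), on(b), on(f), ready(b), ready(f)}
2. free(f,d)  →  {linked(a,d), linked(b,a), linked(d,a), linked(d,f), linked(e,f), marked(b), on(a), on(b), on(f), ready(b), ready(f)}
3. move(f,b)  →  {linked(a,d), linked(b,a), linked(d,a), linked(d,f), linked(e,f), linked(f,b), linked(f,f), marked(b), on(a), on(b), on(f), ready(b), ready(f)}
optimal plan length = 3; 3 > 1

No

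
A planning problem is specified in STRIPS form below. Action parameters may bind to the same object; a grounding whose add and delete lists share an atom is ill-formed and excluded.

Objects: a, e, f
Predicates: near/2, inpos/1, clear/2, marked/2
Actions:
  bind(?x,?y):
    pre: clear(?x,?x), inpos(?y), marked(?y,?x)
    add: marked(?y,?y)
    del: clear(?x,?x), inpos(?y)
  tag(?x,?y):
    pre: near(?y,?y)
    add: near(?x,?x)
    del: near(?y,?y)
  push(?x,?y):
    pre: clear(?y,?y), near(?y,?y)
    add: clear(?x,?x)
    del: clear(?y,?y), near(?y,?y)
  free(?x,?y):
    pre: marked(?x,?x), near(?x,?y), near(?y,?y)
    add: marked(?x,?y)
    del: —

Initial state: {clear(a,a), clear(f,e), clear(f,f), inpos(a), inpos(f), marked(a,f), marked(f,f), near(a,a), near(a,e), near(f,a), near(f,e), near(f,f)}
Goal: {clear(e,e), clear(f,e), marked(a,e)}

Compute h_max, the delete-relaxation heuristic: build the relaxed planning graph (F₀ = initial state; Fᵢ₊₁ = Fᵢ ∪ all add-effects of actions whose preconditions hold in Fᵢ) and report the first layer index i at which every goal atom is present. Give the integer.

F0 = init (12 atoms)
F1 = F0 ∪ {clear(e,e), marked(a,a), marked(f,a), near(e,e)}  (16 atoms)
F2 = F1 ∪ {marked(a,e), marked(f,e)}  (18 atoms)
goal ⊆ F2  ⇒  h_max = 2

2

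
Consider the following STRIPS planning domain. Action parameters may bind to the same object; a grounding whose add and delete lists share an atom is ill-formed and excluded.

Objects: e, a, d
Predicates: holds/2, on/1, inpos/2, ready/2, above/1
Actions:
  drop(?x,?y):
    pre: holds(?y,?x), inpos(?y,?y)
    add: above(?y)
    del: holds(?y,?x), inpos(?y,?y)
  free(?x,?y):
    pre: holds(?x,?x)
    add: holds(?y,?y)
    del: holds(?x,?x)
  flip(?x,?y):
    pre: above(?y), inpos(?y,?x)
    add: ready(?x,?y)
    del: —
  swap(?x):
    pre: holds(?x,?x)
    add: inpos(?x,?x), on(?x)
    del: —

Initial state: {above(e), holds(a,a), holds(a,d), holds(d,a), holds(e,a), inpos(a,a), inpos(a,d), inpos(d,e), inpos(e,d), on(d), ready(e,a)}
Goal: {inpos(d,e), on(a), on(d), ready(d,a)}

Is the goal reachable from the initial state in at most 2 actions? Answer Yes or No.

1. drop(d,a)  →  {above(a), above(e), holds(a,a), holds(d,a), holds(e,a), inpos(a,d), inpos(d,e), inpos(e,d), on(d), ready(e,a)}
2. flip(d,a)  →  {above(a), above(e), holds(a,a), holds(d,a), holds(e,a), inpos(a,d), inpos(d,e), inpos(e,d), on(d), ready(d,a), ready(e,a)}
3. swap(a)  →  {above(a), above(e), holds(a,a), holds(d,a), holds(e,a), inpos(a,a), inpos(a,d), inpos(d,e), inpos(e,d), on(a), on(d), ready(d,a), ready(e,a)}
optimal plan length = 3; 3 > 2

No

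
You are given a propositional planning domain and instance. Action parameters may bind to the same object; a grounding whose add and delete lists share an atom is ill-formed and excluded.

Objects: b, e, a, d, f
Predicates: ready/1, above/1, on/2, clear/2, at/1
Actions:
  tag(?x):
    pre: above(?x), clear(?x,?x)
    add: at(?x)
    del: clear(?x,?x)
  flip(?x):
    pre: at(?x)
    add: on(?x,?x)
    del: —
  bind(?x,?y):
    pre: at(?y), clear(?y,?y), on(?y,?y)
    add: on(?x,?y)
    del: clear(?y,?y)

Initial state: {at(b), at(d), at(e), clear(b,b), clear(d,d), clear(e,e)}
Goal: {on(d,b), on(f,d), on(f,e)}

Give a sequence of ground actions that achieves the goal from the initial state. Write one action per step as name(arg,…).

1. flip(b)  →  {at(b), at(d), at(e), clear(b,b), clear(d,d), clear(e,e), on(b,b)}
2. flip(e)  →  {at(b), at(d), at(e), clear(b,b), clear(d,d), clear(e,e), on(b,b), on(e,e)}
3. flip(d)  →  {at(b), at(d), at(e), clear(b,b), clear(d,d), clear(e,e), on(b,b), on(d,d), on(e,e)}
4. bind(d,b)  →  {at(b), at(d), at(e), clear(d,d), clear(e,e), on(b,b), on(d,b), on(d,d), on(e,e)}
5. bind(f,e)  →  {at(b), at(d), at(e), clear(d,d), on(b,b), on(d,b), on(d,d), on(e,e), on(f,e)}
6. bind(f,d)  →  {at(b), at(d), at(e), on(b,b), on(d,b), on(d,d), on(e,e), on(f,d), on(f,e)}

flip(b); flip(e); flip(d); bind(d,b); bind(f,e); bind(f,d)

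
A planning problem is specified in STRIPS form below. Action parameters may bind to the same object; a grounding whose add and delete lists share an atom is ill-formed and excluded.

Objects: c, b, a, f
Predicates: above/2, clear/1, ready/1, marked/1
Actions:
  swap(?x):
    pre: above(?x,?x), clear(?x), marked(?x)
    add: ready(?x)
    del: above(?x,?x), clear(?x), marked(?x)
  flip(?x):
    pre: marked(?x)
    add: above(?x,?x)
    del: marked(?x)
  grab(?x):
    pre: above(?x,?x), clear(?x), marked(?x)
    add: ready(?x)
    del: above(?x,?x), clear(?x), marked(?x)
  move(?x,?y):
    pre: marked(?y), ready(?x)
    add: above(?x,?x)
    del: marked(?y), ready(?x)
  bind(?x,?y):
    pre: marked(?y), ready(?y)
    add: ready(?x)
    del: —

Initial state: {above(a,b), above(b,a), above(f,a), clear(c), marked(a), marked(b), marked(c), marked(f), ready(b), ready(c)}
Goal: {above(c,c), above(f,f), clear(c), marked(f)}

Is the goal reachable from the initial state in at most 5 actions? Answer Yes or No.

Yes

1. flip(c)  →  {above(a,b), above(b,a), above(c,c), above(f,a), clear(c), marked(a), marked(b), marked(f), ready(b), ready(c)}
2. bind(f,b)  →  {above(a,b), above(b,a), above(c,c), above(f,a), clear(c), marked(a), marked(b), marked(f), ready(b), ready(c), ready(f)}
3. move(f,b)  →  {above(a,b), above(b,a), above(c,c), above(f,a), above(f,f), clear(c), marked(a), marked(f), ready(b), ready(c)}
optimal plan length = 3; 3 ≤ 5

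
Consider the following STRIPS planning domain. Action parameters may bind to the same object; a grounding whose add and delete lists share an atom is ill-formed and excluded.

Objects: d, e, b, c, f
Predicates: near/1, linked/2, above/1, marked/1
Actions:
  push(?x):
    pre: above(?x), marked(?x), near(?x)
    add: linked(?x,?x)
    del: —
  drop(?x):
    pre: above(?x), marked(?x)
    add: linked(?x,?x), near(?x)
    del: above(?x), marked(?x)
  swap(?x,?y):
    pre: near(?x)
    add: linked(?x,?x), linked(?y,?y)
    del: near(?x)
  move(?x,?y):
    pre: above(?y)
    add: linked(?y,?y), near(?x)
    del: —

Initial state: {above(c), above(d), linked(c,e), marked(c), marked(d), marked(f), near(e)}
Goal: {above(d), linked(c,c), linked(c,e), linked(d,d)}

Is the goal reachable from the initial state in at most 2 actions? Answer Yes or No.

Yes

1. drop(c)  →  {above(d), linked(c,c), linked(c,e), marked(d), marked(f), near(c), near(e)}
2. swap(e,d)  →  {above(d), linked(c,c), linked(c,e), linked(d,d), linked(e,e), marked(d), marked(f), near(c)}
optimal plan length = 2; 2 ≤ 2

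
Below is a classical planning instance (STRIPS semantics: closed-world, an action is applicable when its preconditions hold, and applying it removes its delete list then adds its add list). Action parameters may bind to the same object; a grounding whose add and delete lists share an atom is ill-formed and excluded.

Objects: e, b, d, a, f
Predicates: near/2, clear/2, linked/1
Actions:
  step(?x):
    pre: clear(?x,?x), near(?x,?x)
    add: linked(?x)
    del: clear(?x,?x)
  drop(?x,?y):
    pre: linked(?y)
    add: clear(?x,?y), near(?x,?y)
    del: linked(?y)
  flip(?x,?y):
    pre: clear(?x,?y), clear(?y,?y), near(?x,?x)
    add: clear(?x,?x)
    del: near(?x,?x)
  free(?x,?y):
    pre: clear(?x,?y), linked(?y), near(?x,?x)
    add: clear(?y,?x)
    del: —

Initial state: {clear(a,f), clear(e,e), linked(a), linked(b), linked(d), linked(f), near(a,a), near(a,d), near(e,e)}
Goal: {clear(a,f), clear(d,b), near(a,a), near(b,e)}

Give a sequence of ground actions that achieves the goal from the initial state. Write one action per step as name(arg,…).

1. step(e)  →  {clear(a,f), linked(a), linked(b), linked(d), linked(e), linked(f), near(a,a), near(a,d), near(e,e)}
2. drop(b,e)  →  {clear(a,f), clear(b,e), linked(a), linked(b), linked(d), linked(f), near(a,a), near(a,d), near(b,e), near(e,e)}
3. drop(d,b)  →  {clear(a,f), clear(b,e), clear(d,b), linked(a), linked(d), linked(f), near(a,a), near(a,d), near(b,e), near(d,b), near(e,e)}

step(e); drop(b,e); drop(d,b)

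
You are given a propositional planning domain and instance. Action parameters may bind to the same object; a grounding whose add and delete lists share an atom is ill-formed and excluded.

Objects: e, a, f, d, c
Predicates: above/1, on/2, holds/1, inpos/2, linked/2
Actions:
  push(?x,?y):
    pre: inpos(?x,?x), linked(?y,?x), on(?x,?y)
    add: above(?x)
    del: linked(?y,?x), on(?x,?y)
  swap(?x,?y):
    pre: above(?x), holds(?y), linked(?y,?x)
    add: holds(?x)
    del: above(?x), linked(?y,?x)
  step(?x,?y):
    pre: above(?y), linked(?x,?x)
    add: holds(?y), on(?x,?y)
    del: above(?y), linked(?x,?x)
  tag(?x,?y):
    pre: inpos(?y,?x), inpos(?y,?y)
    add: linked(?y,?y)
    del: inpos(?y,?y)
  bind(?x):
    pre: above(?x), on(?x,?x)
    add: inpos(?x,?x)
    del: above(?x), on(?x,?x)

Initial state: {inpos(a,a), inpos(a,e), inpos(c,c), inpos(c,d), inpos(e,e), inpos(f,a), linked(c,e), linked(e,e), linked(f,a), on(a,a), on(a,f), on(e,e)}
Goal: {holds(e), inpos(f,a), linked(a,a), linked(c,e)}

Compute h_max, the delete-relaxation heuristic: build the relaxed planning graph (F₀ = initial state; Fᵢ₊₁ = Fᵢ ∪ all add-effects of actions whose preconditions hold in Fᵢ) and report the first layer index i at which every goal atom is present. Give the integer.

F0 = init (12 atoms)
F1 = F0 ∪ {above(a), above(e), linked(a,a), linked(c,c)}  (16 atoms)
F2 = F1 ∪ {holds(a), holds(e), on(a,e), on(c,a), on(c,e), on(e,a)}  (22 atoms)
goal ⊆ F2  ⇒  h_max = 2

2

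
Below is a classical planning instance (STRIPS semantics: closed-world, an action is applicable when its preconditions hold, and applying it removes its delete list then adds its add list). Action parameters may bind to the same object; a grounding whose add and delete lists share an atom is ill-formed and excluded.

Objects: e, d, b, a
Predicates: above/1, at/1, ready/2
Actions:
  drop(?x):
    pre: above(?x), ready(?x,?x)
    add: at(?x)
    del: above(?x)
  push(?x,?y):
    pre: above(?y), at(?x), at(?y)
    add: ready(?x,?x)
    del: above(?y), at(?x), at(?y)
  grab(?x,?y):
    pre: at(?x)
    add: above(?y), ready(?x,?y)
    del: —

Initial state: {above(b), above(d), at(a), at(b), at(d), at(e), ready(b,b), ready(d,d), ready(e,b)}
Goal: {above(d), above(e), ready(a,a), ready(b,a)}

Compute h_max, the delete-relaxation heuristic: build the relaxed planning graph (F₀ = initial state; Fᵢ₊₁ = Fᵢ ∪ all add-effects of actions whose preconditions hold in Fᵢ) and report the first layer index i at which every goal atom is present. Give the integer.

1

F0 = init (9 atoms)
F1 = F0 ∪ {above(a), above(e), ready(a,a), ready(a,b), ready(a,d), ready(a,e), ready(b,a), ready(b,d), ready(b,e), ready(d,a), ready(d,b), ready(d,e), ready(e,a), ready(e,d), ready(e,e)}  (24 atoms)
goal ⊆ F1  ⇒  h_max = 1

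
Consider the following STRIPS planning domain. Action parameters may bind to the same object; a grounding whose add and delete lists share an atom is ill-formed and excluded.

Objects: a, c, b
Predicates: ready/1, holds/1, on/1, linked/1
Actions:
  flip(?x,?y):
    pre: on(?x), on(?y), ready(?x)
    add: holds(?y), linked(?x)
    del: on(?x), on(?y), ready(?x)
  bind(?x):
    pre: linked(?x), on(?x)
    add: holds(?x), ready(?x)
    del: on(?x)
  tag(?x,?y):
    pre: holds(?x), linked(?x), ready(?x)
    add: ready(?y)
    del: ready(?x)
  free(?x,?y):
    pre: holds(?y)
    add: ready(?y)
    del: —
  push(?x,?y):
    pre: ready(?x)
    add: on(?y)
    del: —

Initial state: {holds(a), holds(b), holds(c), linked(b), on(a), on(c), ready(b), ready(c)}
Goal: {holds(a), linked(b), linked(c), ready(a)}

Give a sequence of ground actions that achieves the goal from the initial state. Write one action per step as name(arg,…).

flip(c,a); tag(b,a)

1. flip(c,a)  →  {holds(a), holds(b), holds(c), linked(b), linked(c), ready(b)}
2. tag(b,a)  →  {holds(a), holds(b), holds(c), linked(b), linked(c), ready(a)}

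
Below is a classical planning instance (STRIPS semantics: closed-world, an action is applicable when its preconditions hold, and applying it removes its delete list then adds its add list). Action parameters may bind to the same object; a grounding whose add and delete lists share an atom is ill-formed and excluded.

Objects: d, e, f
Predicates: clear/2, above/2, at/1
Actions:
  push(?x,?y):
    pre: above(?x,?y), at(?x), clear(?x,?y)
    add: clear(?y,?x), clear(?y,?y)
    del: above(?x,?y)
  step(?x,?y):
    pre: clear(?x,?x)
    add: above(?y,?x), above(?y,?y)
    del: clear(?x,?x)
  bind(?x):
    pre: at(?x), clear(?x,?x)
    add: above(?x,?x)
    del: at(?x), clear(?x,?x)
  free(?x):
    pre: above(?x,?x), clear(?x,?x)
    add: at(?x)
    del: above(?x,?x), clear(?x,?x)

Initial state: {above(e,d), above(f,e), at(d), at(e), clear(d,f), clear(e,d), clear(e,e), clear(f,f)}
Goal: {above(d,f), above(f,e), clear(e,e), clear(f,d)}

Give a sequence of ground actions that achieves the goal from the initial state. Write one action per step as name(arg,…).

step(f,d); push(d,f); step(f,d)

1. step(f,d)  →  {above(d,d), above(d,f), above(e,d), above(f,e), at(d), at(e), clear(d,f), clear(e,d), clear(e,e)}
2. push(d,f)  →  {above(d,d), above(e,d), above(f,e), at(d), at(e), clear(d,f), clear(e,d), clear(e,e), clear(f,d), clear(f,f)}
3. step(f,d)  →  {above(d,d), above(d,f), above(e,d), above(f,e), at(d), at(e), clear(d,f), clear(e,d), clear(e,e), clear(f,d)}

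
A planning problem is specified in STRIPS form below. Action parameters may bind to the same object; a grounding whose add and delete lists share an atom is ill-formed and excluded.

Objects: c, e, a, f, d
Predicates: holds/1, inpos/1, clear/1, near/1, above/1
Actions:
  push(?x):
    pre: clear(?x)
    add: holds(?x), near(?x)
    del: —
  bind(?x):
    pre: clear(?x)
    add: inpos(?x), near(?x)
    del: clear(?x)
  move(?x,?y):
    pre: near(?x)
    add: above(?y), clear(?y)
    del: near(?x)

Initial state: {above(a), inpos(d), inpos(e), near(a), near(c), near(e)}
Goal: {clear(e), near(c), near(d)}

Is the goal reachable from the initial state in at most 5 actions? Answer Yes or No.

Yes

1. move(e,e)  →  {above(a), above(e), clear(e), inpos(d), inpos(e), near(a), near(c)}
2. move(a,d)  →  {above(a), above(d), above(e), clear(d), clear(e), inpos(d), inpos(e), near(c)}
3. push(d)  →  {above(a), above(d), above(e), clear(d), clear(e), holds(d), inpos(d), inpos(e), near(c), near(d)}
optimal plan length = 3; 3 ≤ 5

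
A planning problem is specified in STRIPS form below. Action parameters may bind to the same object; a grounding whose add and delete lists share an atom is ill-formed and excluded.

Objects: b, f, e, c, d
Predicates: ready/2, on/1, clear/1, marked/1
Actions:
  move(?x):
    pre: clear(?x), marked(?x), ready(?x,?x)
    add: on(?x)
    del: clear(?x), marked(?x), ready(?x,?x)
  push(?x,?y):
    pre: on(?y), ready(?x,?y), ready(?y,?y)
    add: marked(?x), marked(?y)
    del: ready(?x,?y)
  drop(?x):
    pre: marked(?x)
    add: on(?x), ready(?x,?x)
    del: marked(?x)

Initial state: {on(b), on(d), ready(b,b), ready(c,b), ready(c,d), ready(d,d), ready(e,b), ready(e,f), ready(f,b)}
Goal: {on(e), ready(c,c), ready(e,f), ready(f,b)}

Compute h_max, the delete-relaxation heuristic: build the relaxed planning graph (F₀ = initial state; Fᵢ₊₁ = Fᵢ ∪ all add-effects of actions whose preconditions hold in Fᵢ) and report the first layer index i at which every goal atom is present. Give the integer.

F0 = init (9 atoms)
F1 = F0 ∪ {marked(b), marked(c), marked(d), marked(e), marked(f)}  (14 atoms)
F2 = F1 ∪ {on(c), on(e), on(f), ready(c,c), ready(e,e), ready(f,f)}  (20 atoms)
goal ⊆ F2  ⇒  h_max = 2

2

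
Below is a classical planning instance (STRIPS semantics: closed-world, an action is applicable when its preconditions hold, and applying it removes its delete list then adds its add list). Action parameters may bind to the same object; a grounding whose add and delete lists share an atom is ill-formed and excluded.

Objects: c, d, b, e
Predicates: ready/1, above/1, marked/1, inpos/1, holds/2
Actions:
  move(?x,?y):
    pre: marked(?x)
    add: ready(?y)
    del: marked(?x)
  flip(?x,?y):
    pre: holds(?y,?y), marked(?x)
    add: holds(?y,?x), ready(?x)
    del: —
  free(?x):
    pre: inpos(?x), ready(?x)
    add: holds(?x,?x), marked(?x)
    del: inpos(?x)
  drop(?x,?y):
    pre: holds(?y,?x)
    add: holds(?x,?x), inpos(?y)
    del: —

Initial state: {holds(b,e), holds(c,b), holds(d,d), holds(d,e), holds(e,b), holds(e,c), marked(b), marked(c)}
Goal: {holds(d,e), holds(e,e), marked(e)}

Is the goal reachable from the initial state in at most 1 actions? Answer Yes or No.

No

1. move(c,e)  →  {holds(b,e), holds(c,b), holds(d,d), holds(d,e), holds(e,b), holds(e,c), marked(b), ready(e)}
2. drop(c,e)  →  {holds(b,e), holds(c,b), holds(c,c), holds(d,d), holds(d,e), holds(e,b), holds(e,c), inpos(e), marked(b), ready(e)}
3. free(e)  →  {holds(b,e), holds(c,b), holds(c,c), holds(d,d), holds(d,e), holds(e,b), holds(e,c), holds(e,e), marked(b), marked(e), ready(e)}
optimal plan length = 3; 3 > 1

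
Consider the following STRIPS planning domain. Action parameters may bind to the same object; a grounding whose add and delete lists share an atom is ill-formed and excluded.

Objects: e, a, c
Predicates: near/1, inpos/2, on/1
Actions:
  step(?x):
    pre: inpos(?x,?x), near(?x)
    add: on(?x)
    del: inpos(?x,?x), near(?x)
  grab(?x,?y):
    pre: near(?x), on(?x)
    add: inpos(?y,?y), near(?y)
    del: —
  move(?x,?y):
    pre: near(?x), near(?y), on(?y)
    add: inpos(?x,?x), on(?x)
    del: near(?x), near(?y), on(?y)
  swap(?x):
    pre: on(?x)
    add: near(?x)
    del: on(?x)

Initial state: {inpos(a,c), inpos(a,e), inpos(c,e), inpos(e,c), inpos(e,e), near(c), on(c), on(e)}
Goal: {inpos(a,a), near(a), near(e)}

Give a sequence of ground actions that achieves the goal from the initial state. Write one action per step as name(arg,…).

grab(c,e); grab(e,a)

1. grab(c,e)  →  {inpos(a,c), inpos(a,e), inpos(c,e), inpos(e,c), inpos(e,e), near(c), near(e), on(c), on(e)}
2. grab(e,a)  →  {inpos(a,a), inpos(a,c), inpos(a,e), inpos(c,e), inpos(e,c), inpos(e,e), near(a), near(c), near(e), on(c), on(e)}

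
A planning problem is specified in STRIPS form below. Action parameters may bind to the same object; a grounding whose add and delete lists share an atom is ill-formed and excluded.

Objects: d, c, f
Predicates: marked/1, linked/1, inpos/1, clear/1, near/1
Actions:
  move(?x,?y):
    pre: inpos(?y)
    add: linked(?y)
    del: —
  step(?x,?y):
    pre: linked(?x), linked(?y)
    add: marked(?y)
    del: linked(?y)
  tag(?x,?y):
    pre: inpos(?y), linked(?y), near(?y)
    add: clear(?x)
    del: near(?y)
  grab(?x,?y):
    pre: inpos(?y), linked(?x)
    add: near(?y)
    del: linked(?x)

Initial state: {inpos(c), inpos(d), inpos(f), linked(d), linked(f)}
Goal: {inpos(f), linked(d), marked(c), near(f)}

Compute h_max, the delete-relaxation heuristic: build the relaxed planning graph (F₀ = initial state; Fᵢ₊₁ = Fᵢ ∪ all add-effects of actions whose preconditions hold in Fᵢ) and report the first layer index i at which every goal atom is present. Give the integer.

F0 = init (5 atoms)
F1 = F0 ∪ {linked(c), marked(d), marked(f), near(c), near(d), near(f)}  (11 atoms)
F2 = F1 ∪ {clear(c), clear(d), clear(f), marked(c)}  (15 atoms)
goal ⊆ F2  ⇒  h_max = 2

2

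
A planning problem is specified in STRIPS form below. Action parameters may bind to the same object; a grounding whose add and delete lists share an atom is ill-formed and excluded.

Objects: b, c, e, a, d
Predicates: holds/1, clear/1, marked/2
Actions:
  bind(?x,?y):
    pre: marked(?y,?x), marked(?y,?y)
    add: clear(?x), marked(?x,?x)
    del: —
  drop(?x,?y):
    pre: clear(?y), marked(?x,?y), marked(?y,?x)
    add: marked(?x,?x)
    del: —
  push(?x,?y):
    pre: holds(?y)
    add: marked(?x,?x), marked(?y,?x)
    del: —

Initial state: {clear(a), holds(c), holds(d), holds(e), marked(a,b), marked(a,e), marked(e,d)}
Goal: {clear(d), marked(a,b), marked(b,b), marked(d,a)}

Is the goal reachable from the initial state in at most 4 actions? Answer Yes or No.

Yes

1. push(b,c)  →  {clear(a), holds(c), holds(d), holds(e), marked(a,b), marked(a,e), marked(b,b), marked(c,b), marked(e,d)}
2. push(e,c)  →  {clear(a), holds(c), holds(d), holds(e), marked(a,b), marked(a,e), marked(b,b), marked(c,b), marked(c,e), marked(e,d), marked(e,e)}
3. bind(d,e)  →  {clear(a), clear(d), holds(c), holds(d), holds(e), marked(a,b), marked(a,e), marked(b,b), marked(c,b), marked(c,e), marked(d,d), marked(e,d), marked(e,e)}
4. push(a,d)  →  {clear(a), clear(d), holds(c), holds(d), holds(e), marked(a,a), marked(a,b), marked(a,e), marked(b,b), marked(c,b), marked(c,e), marked(d,a), marked(d,d), marked(e,d), marked(e,e)}
optimal plan length = 4; 4 ≤ 4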